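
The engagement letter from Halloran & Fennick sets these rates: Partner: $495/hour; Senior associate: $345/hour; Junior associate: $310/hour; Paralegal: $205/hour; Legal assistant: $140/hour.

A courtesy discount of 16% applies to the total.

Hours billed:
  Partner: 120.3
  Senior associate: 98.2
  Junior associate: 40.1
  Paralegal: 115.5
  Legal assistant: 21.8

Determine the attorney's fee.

Partner: 120.3 × $495 = $59,548.50
Senior associate: 98.2 × $345 = $33,879.00
Junior associate: 40.1 × $310 = $12,431.00
Paralegal: 115.5 × $205 = $23,677.50
Legal assistant: 21.8 × $140 = $3,052.00
Subtotal: $132,588.00
Less 16% discount: −$21,214.08
Total: $132,588.00 − $21,214.08 = $111,373.92

$111,373.92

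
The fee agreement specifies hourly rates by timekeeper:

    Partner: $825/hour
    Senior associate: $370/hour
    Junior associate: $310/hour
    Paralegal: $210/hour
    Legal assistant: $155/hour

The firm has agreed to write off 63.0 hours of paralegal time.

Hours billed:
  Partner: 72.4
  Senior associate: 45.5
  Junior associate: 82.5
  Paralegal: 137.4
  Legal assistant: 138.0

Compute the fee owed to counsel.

$139,154.00

Partner: 72.4 × $825 = $59,730.00
Senior associate: 45.5 × $370 = $16,835.00
Junior associate: 82.5 × $310 = $25,575.00
Paralegal: 137.4 × $210 = $28,854.00
Legal assistant: 138.0 × $155 = $21,390.00
Subtotal: $152,384.00
Write-off: 63.0 × $210 = $13,230.00
Total: $152,384.00 − $13,230.00 = $139,154.00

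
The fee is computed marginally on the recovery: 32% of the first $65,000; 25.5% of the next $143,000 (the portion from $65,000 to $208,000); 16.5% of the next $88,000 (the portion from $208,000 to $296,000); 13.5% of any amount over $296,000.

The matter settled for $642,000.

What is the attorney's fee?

$118,495.00

First $65,000 at 32% = $20,800.00
Next $143,000 at 25.5% = $36,465.00
Next $88,000 at 16.5% = $14,520.00
Remaining $346,000 at 13.5% = $46,710.00
Fee: $20,800.00 + $36,465.00 + $14,520.00 + $46,710.00 = $118,495.00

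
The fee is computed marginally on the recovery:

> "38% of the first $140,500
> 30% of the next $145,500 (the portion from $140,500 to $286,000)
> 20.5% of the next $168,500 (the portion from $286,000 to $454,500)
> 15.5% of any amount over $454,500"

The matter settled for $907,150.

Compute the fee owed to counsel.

$201,743.25

First $140,500 at 38% = $53,390.00
Next $145,500 at 30% = $43,650.00
Next $168,500 at 20.5% = $34,542.50
Remaining $452,650 at 15.5% = $70,160.75
Fee: $53,390.00 + $43,650.00 + $34,542.50 + $70,160.75 = $201,743.25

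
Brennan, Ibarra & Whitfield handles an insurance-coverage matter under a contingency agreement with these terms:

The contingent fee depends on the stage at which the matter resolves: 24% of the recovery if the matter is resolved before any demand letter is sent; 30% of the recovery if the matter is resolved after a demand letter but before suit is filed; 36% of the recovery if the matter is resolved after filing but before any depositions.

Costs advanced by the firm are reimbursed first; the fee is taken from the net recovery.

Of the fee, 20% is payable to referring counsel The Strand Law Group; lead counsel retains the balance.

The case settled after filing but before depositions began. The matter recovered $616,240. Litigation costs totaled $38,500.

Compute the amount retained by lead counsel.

Fee base (net of costs): $616,240 − $38,500 = $577,740
The matter settled after filing but before depositions began, so the 36% rate applies.
$577,740 × 36% = $207,986.40
Referral share: 20% of $207,986.40 = $41,597.28; lead counsel retains $207,986.40 − $41,597.28 = $166,389.12.

$166,389.12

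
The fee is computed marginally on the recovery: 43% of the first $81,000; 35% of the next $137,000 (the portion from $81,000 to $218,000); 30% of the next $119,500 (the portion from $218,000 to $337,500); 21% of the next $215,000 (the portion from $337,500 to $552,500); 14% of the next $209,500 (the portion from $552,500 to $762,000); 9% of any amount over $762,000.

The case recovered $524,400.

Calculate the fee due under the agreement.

First $81,000 at 43% = $34,830.00
Next $137,000 at 35% = $47,950.00
Next $119,500 at 30% = $35,850.00
Remaining $186,900 at 21% = $39,249.00
Fee: $34,830.00 + $47,950.00 + $35,850.00 + $39,249.00 = $157,879.00

$157,879.00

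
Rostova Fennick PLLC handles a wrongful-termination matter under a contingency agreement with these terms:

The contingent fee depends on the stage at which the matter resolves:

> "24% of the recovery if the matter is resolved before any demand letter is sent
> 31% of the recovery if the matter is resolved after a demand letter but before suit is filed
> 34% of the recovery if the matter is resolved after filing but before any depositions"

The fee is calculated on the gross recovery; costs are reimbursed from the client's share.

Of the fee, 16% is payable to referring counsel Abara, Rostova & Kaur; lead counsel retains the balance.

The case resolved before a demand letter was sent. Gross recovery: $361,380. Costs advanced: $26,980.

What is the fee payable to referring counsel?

Fee base is the gross recovery, $361,380; costs are reimbursed separately.
The matter resolved before a demand letter was sent, so the 24% rate applies.
$361,380 × 24% = $86,731.20
Referral share: 16% of $86,731.20 = $13,876.99; lead counsel retains $86,731.20 − $13,876.99 = $72,854.21.

$13,876.99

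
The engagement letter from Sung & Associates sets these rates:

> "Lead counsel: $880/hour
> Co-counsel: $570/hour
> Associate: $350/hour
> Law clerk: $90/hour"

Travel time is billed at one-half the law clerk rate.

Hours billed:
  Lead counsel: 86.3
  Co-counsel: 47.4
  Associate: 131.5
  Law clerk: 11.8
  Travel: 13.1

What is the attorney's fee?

$150,638.50

Lead counsel: 86.3 × $880 = $75,944.00
Co-counsel: 47.4 × $570 = $27,018.00
Associate: 131.5 × $350 = $46,025.00
Law clerk: 11.8 × $90 = $1,062.00
Subtotal: $75,944.00 + $27,018.00 + $46,025.00 + $1,062.00 = $150,049.00
Travel: 13.1 × ($90 ÷ 2) = 13.1 × $45.00 = $589.50
Total: $150,049.00 + $589.50 = $150,638.50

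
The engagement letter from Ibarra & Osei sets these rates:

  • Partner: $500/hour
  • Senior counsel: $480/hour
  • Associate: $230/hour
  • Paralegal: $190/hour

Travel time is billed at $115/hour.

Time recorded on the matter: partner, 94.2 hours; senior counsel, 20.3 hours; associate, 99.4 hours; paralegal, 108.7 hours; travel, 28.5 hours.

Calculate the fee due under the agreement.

Partner: 94.2 × $500 = $47,100.00
Senior counsel: 20.3 × $480 = $9,744.00
Associate: 99.4 × $230 = $22,862.00
Paralegal: 108.7 × $190 = $20,653.00
Subtotal: $47,100.00 + $9,744.00 + $22,862.00 + $20,653.00 = $100,359.00
Travel: 28.5 × $115 = $3,277.50
Total: $100,359.00 + $3,277.50 = $103,636.50

$103,636.50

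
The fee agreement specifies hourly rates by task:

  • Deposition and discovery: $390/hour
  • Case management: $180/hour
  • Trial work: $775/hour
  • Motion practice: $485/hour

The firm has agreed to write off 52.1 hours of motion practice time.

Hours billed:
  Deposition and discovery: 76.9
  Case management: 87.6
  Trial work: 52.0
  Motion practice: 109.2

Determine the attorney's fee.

$113,752.50

Deposition and discovery: 76.9 × $390 = $29,991.00
Case management: 87.6 × $180 = $15,768.00
Trial work: 52.0 × $775 = $40,300.00
Motion practice: 109.2 × $485 = $52,962.00
Subtotal: $139,021.00
Write-off: 52.1 × $485 = $25,268.50
Total: $139,021.00 − $25,268.50 = $113,752.50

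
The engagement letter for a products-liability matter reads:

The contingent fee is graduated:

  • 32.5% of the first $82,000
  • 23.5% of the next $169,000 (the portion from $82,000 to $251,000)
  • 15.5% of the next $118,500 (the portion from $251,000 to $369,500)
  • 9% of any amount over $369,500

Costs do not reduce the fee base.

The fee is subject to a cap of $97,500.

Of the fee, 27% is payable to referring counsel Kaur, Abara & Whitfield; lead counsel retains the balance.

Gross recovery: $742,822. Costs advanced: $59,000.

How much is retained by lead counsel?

Fee base is the gross recovery, $742,822; costs are reimbursed separately.
First $82,000 at 32.5% = $26,650.00
Next $169,000 at 23.5% = $39,715.00
Next $118,500 at 15.5% = $18,367.50
Remaining $373,322 at 9% = $33,598.98
Fee: $26,650.00 + $39,715.00 + $18,367.50 + $33,598.98 = $118,331.48
$118,331.48 exceeds the $97,500 cap, so the fee is capped at $97,500.00.
Referral share: 27% of $97,500.00 = $26,325.00; lead counsel retains $97,500.00 − $26,325.00 = $71,175.00.

$71,175.00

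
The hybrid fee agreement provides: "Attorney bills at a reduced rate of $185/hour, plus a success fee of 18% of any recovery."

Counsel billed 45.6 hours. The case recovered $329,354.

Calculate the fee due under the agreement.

$67,719.72

Hourly: 45.6 × $185 = $8,436.00
Success fee: 18% of $329,354 = $59,283.72
Total: $8,436.00 + $59,283.72 = $67,719.72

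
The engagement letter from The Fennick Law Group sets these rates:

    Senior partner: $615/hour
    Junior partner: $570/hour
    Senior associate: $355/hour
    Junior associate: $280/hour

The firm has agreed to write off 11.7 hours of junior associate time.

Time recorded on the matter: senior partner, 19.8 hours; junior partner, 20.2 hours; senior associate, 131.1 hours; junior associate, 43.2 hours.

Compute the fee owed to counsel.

$79,051.50

Senior partner: 19.8 × $615 = $12,177.00
Junior partner: 20.2 × $570 = $11,514.00
Senior associate: 131.1 × $355 = $46,540.50
Junior associate: 43.2 × $280 = $12,096.00
Subtotal: $82,327.50
Write-off: 11.7 × $280 = $3,276.00
Total: $82,327.50 − $3,276.00 = $79,051.50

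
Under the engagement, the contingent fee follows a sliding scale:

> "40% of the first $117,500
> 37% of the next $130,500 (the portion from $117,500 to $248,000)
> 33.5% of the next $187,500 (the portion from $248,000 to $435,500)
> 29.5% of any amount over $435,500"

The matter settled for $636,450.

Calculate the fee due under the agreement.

First $117,500 at 40% = $47,000.00
Next $130,500 at 37% = $48,285.00
Next $187,500 at 33.5% = $62,812.50
Remaining $200,950 at 29.5% = $59,280.25
Fee: $47,000.00 + $48,285.00 + $62,812.50 + $59,280.25 = $217,377.75

$217,377.75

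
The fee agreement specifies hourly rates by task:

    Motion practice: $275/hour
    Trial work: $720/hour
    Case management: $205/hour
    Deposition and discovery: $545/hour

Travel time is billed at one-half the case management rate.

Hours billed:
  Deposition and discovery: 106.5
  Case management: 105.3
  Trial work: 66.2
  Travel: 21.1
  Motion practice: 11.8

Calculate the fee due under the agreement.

$132,700.75

Motion practice: 11.8 × $275 = $3,245.00
Trial work: 66.2 × $720 = $47,664.00
Case management: 105.3 × $205 = $21,586.50
Deposition and discovery: 106.5 × $545 = $58,042.50
Subtotal: $3,245.00 + $47,664.00 + $21,586.50 + $58,042.50 = $130,538.00
Travel: 21.1 × ($205 ÷ 2) = 21.1 × $102.50 = $2,162.75
Total: $130,538.00 + $2,162.75 = $132,700.75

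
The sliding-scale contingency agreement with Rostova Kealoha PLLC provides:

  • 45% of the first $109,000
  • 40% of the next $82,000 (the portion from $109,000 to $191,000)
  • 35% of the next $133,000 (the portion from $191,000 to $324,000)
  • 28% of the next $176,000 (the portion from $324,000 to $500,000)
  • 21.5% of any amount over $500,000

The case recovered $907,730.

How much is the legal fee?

$265,341.95

First $109,000 at 45% = $49,050.00
Next $82,000 at 40% = $32,800.00
Next $133,000 at 35% = $46,550.00
Next $176,000 at 28% = $49,280.00
Remaining $407,730 at 21.5% = $87,661.95
Fee: $49,050.00 + $32,800.00 + $46,550.00 + $49,280.00 + $87,661.95 = $265,341.95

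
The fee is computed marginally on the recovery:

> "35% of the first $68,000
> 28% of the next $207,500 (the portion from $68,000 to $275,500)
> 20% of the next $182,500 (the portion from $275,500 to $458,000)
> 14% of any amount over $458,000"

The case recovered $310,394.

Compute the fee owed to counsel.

First $68,000 at 35% = $23,800.00
Next $207,500 at 28% = $58,100.00
Remaining $34,894 at 20% = $6,978.80
Fee: $23,800.00 + $58,100.00 + $6,978.80 = $88,878.80

$88,878.80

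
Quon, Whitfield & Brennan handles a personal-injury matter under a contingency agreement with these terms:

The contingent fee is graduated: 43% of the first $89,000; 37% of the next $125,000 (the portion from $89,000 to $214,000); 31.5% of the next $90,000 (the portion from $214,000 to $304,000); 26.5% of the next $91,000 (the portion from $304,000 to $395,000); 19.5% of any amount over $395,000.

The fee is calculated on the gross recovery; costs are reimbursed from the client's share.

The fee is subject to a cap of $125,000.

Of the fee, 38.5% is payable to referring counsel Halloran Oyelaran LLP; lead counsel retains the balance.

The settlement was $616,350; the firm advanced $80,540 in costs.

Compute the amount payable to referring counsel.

$48,125.00

Fee base is the gross recovery, $616,350; costs are reimbursed separately.
First $89,000 at 43% = $38,270.00
Next $125,000 at 37% = $46,250.00
Next $90,000 at 31.5% = $28,350.00
Next $91,000 at 26.5% = $24,115.00
Remaining $221,350 at 19.5% = $43,163.25
Fee: $38,270.00 + $46,250.00 + $28,350.00 + $24,115.00 + $43,163.25 = $180,148.25
$180,148.25 exceeds the $125,000 cap, so the fee is capped at $125,000.00.
Referral share: 38.5% of $125,000.00 = $48,125.00; lead counsel retains $125,000.00 − $48,125.00 = $76,875.00.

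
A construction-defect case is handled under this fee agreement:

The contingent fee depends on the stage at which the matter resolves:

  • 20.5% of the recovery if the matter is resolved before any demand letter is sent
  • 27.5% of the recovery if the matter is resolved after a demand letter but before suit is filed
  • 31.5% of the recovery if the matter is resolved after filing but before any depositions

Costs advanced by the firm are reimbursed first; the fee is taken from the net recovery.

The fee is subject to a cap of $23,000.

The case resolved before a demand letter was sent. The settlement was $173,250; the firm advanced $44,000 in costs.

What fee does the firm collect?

$23,000.00

Fee base (net of costs): $173,250 − $44,000 = $129,250
The matter resolved before a demand letter was sent, so the 20.5% rate applies.
$129,250 × 20.5% = $26,496.25
$26,496.25 exceeds the $23,000 cap, so the fee is capped at $23,000.00.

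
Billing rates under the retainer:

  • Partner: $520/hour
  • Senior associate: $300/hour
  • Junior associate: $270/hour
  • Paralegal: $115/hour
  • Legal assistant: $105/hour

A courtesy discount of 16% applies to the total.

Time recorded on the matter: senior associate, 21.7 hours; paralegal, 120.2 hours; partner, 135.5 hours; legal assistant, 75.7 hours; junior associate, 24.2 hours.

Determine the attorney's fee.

$88,431.42

Partner: 135.5 × $520 = $70,460.00
Senior associate: 21.7 × $300 = $6,510.00
Junior associate: 24.2 × $270 = $6,534.00
Paralegal: 120.2 × $115 = $13,823.00
Legal assistant: 75.7 × $105 = $7,948.50
Subtotal: $105,275.50
Less 16% discount: −$16,844.08
Total: $105,275.50 − $16,844.08 = $88,431.42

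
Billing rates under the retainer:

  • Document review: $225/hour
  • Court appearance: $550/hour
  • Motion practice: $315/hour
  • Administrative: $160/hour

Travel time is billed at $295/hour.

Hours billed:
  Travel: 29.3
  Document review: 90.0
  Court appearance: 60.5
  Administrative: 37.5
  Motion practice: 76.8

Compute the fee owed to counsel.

$92,360.50

Document review: 90.0 × $225 = $20,250.00
Court appearance: 60.5 × $550 = $33,275.00
Motion practice: 76.8 × $315 = $24,192.00
Administrative: 37.5 × $160 = $6,000.00
Subtotal: $20,250.00 + $33,275.00 + $24,192.00 + $6,000.00 = $83,717.00
Travel: 29.3 × $295 = $8,643.50
Total: $83,717.00 + $8,643.50 = $92,360.50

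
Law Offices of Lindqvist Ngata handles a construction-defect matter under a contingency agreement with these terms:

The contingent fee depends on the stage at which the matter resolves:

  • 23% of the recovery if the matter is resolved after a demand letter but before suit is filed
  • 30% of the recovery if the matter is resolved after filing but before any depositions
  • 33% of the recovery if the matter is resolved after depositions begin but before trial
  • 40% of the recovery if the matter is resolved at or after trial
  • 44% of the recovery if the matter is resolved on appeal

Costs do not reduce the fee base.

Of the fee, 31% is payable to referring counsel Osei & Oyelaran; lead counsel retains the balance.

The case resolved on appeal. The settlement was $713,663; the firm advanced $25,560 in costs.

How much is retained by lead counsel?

$216,668.09

Fee base is the gross recovery, $713,663; costs are reimbursed separately.
The matter resolved on appeal, so the 44% rate applies.
$713,663 × 44% = $314,011.72
Referral share: 31% of $314,011.72 = $97,343.63; lead counsel retains $314,011.72 − $97,343.63 = $216,668.09.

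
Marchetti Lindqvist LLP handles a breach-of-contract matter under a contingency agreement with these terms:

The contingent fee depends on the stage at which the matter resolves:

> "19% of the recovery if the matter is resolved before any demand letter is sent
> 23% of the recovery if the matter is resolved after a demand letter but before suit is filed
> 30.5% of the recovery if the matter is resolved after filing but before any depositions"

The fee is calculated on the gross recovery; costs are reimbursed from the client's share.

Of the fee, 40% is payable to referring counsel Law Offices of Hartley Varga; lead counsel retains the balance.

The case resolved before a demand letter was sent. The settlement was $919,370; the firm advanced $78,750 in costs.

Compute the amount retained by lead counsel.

Fee base is the gross recovery, $919,370; costs are reimbursed separately.
The matter resolved before a demand letter was sent, so the 19% rate applies.
$919,370 × 19% = $174,680.30
Referral share: 40% of $174,680.30 = $69,872.12; lead counsel retains $174,680.30 − $69,872.12 = $104,808.18.

$104,808.18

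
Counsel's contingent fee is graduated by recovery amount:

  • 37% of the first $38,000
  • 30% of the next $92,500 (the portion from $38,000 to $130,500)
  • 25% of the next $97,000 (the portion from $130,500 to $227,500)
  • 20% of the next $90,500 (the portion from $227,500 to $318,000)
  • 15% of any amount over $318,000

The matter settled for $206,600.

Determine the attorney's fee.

$60,835.00

First $38,000 at 37% = $14,060.00
Next $92,500 at 30% = $27,750.00
Remaining $76,100 at 25% = $19,025.00
Fee: $14,060.00 + $27,750.00 + $19,025.00 = $60,835.00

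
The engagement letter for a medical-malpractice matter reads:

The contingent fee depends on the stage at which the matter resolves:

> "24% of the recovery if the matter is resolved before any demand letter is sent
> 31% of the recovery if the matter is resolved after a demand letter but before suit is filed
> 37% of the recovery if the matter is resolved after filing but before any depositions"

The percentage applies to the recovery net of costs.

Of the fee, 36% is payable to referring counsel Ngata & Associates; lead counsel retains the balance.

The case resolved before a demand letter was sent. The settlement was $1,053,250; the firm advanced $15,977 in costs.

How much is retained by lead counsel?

$159,325.13

Fee base (net of costs): $1,053,250 − $15,977 = $1,037,273
The matter resolved before a demand letter was sent, so the 24% rate applies.
$1,037,273 × 24% = $248,945.52
Referral share: 36% of $248,945.52 = $89,620.39; lead counsel retains $248,945.52 − $89,620.39 = $159,325.13.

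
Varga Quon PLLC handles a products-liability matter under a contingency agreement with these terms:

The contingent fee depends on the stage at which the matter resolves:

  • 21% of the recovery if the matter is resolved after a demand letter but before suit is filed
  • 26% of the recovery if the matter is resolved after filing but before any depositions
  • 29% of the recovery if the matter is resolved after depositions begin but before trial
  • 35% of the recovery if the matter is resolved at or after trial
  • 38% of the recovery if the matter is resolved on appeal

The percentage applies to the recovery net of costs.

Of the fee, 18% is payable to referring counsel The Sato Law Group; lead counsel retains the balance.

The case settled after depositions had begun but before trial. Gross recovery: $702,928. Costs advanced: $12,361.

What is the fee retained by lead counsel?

Fee base (net of costs): $702,928 − $12,361 = $690,567
The matter settled after depositions had begun but before trial, so the 29% rate applies.
$690,567 × 29% = $200,264.43
Referral share: 18% of $200,264.43 = $36,047.60; lead counsel retains $200,264.43 − $36,047.60 = $164,216.83.

$164,216.83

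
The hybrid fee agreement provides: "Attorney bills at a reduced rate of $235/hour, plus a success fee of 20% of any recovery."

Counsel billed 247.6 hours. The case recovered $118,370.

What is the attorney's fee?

$81,860.00

Hourly: 247.6 × $235 = $58,186.00
Success fee: 20% of $118,370 = $23,674.00
Total: $58,186.00 + $23,674.00 = $81,860.00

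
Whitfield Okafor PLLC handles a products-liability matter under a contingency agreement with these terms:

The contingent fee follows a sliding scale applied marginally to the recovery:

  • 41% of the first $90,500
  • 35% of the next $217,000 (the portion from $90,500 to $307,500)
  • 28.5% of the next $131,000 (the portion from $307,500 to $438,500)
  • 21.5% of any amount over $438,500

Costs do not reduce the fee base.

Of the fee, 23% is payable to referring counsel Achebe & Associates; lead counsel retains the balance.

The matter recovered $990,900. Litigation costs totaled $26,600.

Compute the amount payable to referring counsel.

Fee base is the gross recovery, $990,900; costs are reimbursed separately.
First $90,500 at 41% = $37,105.00
Next $217,000 at 35% = $75,950.00
Next $131,000 at 28.5% = $37,335.00
Remaining $552,400 at 21.5% = $118,766.00
Fee: $37,105.00 + $75,950.00 + $37,335.00 + $118,766.00 = $269,156.00
Referral share: 23% of $269,156.00 = $61,905.88; lead counsel retains $269,156.00 − $61,905.88 = $207,250.12.

$61,905.88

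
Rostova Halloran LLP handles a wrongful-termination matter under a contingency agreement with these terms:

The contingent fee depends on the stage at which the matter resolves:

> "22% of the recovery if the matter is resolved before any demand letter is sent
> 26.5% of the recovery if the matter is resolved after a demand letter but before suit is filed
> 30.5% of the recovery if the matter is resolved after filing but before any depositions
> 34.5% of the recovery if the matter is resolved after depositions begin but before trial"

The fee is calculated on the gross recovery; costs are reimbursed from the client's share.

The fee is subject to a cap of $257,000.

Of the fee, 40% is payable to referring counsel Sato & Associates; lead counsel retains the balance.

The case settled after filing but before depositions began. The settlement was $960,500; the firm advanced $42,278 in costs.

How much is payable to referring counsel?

$102,800.00

Fee base is the gross recovery, $960,500; costs are reimbursed separately.
The matter settled after filing but before depositions began, so the 30.5% rate applies.
$960,500 × 30.5% = $292,952.50
$292,952.50 exceeds the $257,000 cap, so the fee is capped at $257,000.00.
Referral share: 40% of $257,000.00 = $102,800.00; lead counsel retains $257,000.00 − $102,800.00 = $154,200.00.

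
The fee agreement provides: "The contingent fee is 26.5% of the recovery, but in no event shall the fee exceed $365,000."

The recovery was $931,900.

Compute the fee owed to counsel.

26.5% of $931,900 = $246,953.50
That is under the $365,000 cap.

$246,953.50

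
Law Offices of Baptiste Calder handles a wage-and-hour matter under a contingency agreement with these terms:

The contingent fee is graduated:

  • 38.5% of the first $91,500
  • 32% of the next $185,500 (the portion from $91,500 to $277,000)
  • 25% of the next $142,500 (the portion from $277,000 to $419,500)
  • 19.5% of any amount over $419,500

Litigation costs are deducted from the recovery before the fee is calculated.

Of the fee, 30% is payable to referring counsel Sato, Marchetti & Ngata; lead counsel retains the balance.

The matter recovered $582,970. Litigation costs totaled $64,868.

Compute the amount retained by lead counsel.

Fee base (net of costs): $582,970 − $64,868 = $518,102
First $91,500 at 38.5% = $35,227.50
Next $185,500 at 32% = $59,360.00
Next $142,500 at 25% = $35,625.00
Remaining $98,602 at 19.5% = $19,227.39
Fee: $35,227.50 + $59,360.00 + $35,625.00 + $19,227.39 = $149,439.89
Referral share: 30% of $149,439.89 = $44,831.97; lead counsel retains $149,439.89 − $44,831.97 = $104,607.92.

$104,607.92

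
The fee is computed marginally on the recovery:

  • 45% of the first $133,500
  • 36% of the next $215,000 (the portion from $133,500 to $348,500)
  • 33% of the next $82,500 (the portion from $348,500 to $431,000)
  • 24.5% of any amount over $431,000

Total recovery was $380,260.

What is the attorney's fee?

$147,955.80

First $133,500 at 45% = $60,075.00
Next $215,000 at 36% = $77,400.00
Remaining $31,760 at 33% = $10,480.80
Fee: $60,075.00 + $77,400.00 + $10,480.80 = $147,955.80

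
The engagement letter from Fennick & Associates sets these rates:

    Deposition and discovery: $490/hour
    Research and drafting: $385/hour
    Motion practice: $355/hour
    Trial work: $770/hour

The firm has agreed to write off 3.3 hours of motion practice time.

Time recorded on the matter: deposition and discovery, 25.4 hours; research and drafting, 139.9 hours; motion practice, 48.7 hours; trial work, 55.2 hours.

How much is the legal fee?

Deposition and discovery: 25.4 × $490 = $12,446.00
Research and drafting: 139.9 × $385 = $53,861.50
Motion practice: 48.7 × $355 = $17,288.50
Trial work: 55.2 × $770 = $42,504.00
Subtotal: $126,100.00
Write-off: 3.3 × $355 = $1,171.50
Total: $126,100.00 − $1,171.50 = $124,928.50

$124,928.50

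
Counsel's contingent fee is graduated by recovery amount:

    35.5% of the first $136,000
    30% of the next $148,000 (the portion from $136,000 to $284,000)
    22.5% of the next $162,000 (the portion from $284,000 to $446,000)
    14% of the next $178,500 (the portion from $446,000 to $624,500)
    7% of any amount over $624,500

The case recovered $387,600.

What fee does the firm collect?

First $136,000 at 35.5% = $48,280.00
Next $148,000 at 30% = $44,400.00
Remaining $103,600 at 22.5% = $23,310.00
Fee: $48,280.00 + $44,400.00 + $23,310.00 = $115,990.00

$115,990.00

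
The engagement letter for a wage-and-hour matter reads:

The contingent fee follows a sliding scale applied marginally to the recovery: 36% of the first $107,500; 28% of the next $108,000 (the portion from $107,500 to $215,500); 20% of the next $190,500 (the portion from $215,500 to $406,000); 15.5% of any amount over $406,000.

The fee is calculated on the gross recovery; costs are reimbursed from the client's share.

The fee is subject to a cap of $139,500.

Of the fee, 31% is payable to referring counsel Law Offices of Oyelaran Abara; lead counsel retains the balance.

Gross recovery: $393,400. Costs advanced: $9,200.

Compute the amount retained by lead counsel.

$72,118.80

Fee base is the gross recovery, $393,400; costs are reimbursed separately.
First $107,500 at 36% = $38,700.00
Next $108,000 at 28% = $30,240.00
Remaining $177,900 at 20% = $35,580.00
Fee: $38,700.00 + $30,240.00 + $35,580.00 = $104,520.00
$104,520.00 is under the $139,500 cap.
Referral share: 31% of $104,520.00 = $32,401.20; lead counsel retains $104,520.00 − $32,401.20 = $72,118.80.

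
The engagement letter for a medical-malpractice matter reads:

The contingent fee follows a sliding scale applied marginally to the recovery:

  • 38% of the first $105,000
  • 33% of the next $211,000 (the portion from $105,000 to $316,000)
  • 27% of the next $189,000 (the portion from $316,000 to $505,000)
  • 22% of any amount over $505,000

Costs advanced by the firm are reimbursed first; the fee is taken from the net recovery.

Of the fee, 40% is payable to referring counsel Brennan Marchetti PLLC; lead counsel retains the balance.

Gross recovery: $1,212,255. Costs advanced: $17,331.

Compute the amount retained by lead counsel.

Fee base (net of costs): $1,212,255 − $17,331 = $1,194,924
First $105,000 at 38% = $39,900.00
Next $211,000 at 33% = $69,630.00
Next $189,000 at 27% = $51,030.00
Remaining $689,924 at 22% = $151,783.28
Fee: $39,900.00 + $69,630.00 + $51,030.00 + $151,783.28 = $312,343.28
Referral share: 40% of $312,343.28 = $124,937.31; lead counsel retains $312,343.28 − $124,937.31 = $187,405.97.

$187,405.97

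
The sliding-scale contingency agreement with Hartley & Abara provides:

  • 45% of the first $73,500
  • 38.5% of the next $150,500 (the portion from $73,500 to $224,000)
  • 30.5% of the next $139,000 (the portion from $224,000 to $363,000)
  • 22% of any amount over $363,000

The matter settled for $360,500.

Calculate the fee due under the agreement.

$132,650.00

First $73,500 at 45% = $33,075.00
Next $150,500 at 38.5% = $57,942.50
Remaining $136,500 at 30.5% = $41,632.50
Fee: $33,075.00 + $57,942.50 + $41,632.50 = $132,650.00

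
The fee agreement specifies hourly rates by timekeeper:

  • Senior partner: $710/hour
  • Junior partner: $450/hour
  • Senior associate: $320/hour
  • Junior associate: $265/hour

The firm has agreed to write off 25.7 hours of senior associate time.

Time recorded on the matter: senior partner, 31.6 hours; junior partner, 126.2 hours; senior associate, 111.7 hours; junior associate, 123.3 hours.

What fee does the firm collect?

Senior partner: 31.6 × $710 = $22,436.00
Junior partner: 126.2 × $450 = $56,790.00
Senior associate: 111.7 × $320 = $35,744.00
Junior associate: 123.3 × $265 = $32,674.50
Subtotal: $147,644.50
Write-off: 25.7 × $320 = $8,224.00
Total: $147,644.50 − $8,224.00 = $139,420.50

$139,420.50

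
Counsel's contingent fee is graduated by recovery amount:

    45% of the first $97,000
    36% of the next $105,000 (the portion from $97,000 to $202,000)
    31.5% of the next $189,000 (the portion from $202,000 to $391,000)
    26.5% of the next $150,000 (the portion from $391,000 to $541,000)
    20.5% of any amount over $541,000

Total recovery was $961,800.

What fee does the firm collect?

First $97,000 at 45% = $43,650.00
Next $105,000 at 36% = $37,800.00
Next $189,000 at 31.5% = $59,535.00
Next $150,000 at 26.5% = $39,750.00
Remaining $420,800 at 20.5% = $86,264.00
Fee: $43,650.00 + $37,800.00 + $59,535.00 + $39,750.00 + $86,264.00 = $266,999.00

$266,999.00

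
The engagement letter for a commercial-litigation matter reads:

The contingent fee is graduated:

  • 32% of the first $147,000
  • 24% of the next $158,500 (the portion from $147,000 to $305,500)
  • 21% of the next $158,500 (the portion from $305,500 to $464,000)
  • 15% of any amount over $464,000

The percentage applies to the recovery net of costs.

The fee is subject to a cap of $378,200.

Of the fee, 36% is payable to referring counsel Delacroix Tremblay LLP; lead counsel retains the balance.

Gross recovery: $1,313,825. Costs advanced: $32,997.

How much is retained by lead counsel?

Fee base (net of costs): $1,313,825 − $32,997 = $1,280,828
First $147,000 at 32% = $47,040.00
Next $158,500 at 24% = $38,040.00
Next $158,500 at 21% = $33,285.00
Remaining $816,828 at 15% = $122,524.20
Fee: $47,040.00 + $38,040.00 + $33,285.00 + $122,524.20 = $240,889.20
$240,889.20 is under the $378,200 cap.
Referral share: 36% of $240,889.20 = $86,720.11; lead counsel retains $240,889.20 − $86,720.11 = $154,169.09.

$154,169.09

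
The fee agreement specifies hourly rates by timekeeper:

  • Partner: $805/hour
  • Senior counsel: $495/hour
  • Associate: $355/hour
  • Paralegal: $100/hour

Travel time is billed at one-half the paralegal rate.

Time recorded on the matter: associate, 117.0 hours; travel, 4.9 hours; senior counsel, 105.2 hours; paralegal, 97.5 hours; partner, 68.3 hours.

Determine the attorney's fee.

$158,585.50

Partner: 68.3 × $805 = $54,981.50
Senior counsel: 105.2 × $495 = $52,074.00
Associate: 117.0 × $355 = $41,535.00
Paralegal: 97.5 × $100 = $9,750.00
Subtotal: $54,981.50 + $52,074.00 + $41,535.00 + $9,750.00 = $158,340.50
Travel: 4.9 × ($100 ÷ 2) = 4.9 × $50.00 = $245.00
Total: $158,340.50 + $245.00 = $158,585.50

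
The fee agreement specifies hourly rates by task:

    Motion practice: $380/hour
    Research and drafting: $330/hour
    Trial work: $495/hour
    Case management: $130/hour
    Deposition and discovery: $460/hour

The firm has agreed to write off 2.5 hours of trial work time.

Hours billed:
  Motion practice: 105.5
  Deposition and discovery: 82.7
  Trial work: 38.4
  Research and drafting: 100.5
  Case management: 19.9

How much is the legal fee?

Motion practice: 105.5 × $380 = $40,090.00
Research and drafting: 100.5 × $330 = $33,165.00
Trial work: 38.4 × $495 = $19,008.00
Case management: 19.9 × $130 = $2,587.00
Deposition and discovery: 82.7 × $460 = $38,042.00
Subtotal: $132,892.00
Write-off: 2.5 × $495 = $1,237.50
Total: $132,892.00 − $1,237.50 = $131,654.50

$131,654.50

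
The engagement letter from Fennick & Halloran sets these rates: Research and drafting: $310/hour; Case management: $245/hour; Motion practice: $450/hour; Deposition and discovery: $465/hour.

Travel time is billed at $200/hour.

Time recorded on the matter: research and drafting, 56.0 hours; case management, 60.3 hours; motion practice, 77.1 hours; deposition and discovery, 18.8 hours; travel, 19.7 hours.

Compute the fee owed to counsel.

Research and drafting: 56.0 × $310 = $17,360.00
Case management: 60.3 × $245 = $14,773.50
Motion practice: 77.1 × $450 = $34,695.00
Deposition and discovery: 18.8 × $465 = $8,742.00
Subtotal: $17,360.00 + $14,773.50 + $34,695.00 + $8,742.00 = $75,570.50
Travel: 19.7 × $200 = $3,940.00
Total: $75,570.50 + $3,940.00 = $79,510.50

$79,510.50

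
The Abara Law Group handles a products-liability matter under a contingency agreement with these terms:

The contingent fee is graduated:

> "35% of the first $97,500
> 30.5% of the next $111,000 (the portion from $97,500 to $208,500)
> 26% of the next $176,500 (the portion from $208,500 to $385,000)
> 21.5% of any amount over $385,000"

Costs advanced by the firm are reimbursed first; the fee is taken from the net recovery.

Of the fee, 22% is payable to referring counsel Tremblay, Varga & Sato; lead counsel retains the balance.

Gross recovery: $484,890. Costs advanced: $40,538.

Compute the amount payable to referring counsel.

Fee base (net of costs): $484,890 − $40,538 = $444,352
First $97,500 at 35% = $34,125.00
Next $111,000 at 30.5% = $33,855.00
Next $176,500 at 26% = $45,890.00
Remaining $59,352 at 21.5% = $12,760.68
Fee: $34,125.00 + $33,855.00 + $45,890.00 + $12,760.68 = $126,630.68
Referral share: 22% of $126,630.68 = $27,858.75; lead counsel retains $126,630.68 − $27,858.75 = $98,771.93.

$27,858.75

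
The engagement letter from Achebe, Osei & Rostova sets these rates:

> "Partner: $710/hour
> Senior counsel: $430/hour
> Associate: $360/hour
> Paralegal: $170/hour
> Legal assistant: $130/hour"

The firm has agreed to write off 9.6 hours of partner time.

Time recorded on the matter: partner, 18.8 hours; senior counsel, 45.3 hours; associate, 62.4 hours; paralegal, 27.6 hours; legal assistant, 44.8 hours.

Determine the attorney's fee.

$58,991.00

Partner: 18.8 × $710 = $13,348.00
Senior counsel: 45.3 × $430 = $19,479.00
Associate: 62.4 × $360 = $22,464.00
Paralegal: 27.6 × $170 = $4,692.00
Legal assistant: 44.8 × $130 = $5,824.00
Subtotal: $65,807.00
Write-off: 9.6 × $710 = $6,816.00
Total: $65,807.00 − $6,816.00 = $58,991.00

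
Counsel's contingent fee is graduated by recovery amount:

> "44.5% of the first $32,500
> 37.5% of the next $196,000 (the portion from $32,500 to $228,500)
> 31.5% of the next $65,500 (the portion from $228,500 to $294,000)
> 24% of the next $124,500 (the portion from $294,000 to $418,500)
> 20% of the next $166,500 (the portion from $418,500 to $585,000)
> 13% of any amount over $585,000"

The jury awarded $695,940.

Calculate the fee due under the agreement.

First $32,500 at 44.5% = $14,462.50
Next $196,000 at 37.5% = $73,500.00
Next $65,500 at 31.5% = $20,632.50
Next $124,500 at 24% = $29,880.00
Next $166,500 at 20% = $33,300.00
Remaining $110,940 at 13% = $14,422.20
Fee: $14,462.50 + $73,500.00 + $20,632.50 + $29,880.00 + $33,300.00 + $14,422.20 = $186,197.20

$186,197.20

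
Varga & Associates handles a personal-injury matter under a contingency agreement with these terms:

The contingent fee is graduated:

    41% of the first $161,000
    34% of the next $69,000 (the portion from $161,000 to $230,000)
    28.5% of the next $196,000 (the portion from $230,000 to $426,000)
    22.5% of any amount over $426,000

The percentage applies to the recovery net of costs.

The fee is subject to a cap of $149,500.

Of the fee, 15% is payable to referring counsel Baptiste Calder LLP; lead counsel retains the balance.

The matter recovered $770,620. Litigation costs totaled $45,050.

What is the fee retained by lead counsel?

Fee base (net of costs): $770,620 − $45,050 = $725,570
First $161,000 at 41% = $66,010.00
Next $69,000 at 34% = $23,460.00
Next $196,000 at 28.5% = $55,860.00
Remaining $299,570 at 22.5% = $67,403.25
Fee: $66,010.00 + $23,460.00 + $55,860.00 + $67,403.25 = $212,733.25
$212,733.25 exceeds the $149,500 cap, so the fee is capped at $149,500.00.
Referral share: 15% of $149,500.00 = $22,425.00; lead counsel retains $149,500.00 − $22,425.00 = $127,075.00.

$127,075.00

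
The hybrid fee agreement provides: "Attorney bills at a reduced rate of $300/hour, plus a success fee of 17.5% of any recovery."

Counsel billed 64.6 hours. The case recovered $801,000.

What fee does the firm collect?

Hourly: 64.6 × $300 = $19,380.00
Success fee: 17.5% of $801,000 = $140,175.00
Total: $19,380.00 + $140,175.00 = $159,555.00

$159,555.00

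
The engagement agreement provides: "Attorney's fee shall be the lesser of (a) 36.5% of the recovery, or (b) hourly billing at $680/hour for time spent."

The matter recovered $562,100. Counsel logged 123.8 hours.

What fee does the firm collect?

(a) 36.5% of $562,100 = $205,166.50
(b) 123.8 × $680 = $84,184.00
The lesser is (b): $84,184.00.

$84,184.00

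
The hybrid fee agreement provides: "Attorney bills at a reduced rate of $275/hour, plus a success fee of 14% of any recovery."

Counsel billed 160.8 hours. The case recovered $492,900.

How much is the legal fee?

Hourly: 160.8 × $275 = $44,220.00
Success fee: 14% of $492,900 = $69,006.00
Total: $44,220.00 + $69,006.00 = $113,226.00

$113,226.00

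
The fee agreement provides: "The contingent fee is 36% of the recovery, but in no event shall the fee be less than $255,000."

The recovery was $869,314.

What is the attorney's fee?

$312,953.04

36% of $869,314 = $312,953.04
That exceeds the $255,000 minimum.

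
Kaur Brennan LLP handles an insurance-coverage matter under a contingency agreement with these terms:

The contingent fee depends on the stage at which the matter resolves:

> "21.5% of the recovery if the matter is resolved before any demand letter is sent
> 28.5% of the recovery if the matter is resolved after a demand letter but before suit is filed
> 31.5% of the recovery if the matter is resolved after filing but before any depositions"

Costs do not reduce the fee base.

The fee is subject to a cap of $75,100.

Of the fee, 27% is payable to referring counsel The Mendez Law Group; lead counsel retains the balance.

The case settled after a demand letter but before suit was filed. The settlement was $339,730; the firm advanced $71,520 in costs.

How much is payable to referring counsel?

Fee base is the gross recovery, $339,730; costs are reimbursed separately.
The matter settled after a demand letter but before suit was filed, so the 28.5% rate applies.
$339,730 × 28.5% = $96,823.05
$96,823.05 exceeds the $75,100 cap, so the fee is capped at $75,100.00.
Referral share: 27% of $75,100.00 = $20,277.00; lead counsel retains $75,100.00 − $20,277.00 = $54,823.00.

$20,277.00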